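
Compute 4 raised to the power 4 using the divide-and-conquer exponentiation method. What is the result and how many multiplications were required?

Computing 4^4 by squaring (build up from 4^1; each line after the first costs one multiplication):

4^1 = 4
4^2 = (4^1)^2 = 4^2 = 16
4^4 = (4^2)^2 = 16^2 = 256

Result: 256
Multiplications needed: 2 (2 lines after 4^1)

4^4 = 256. Using exponentiation by squaring, this requires 2 multiplications. The key idea: if the exponent is even, square the half-power; if odd, multiply by the base once.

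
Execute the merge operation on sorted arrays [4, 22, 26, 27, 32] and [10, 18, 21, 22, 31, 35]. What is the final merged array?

Merging process:

Compare 4 vs 10: take 4 from left. Merged: [4]
Compare 22 vs 10: take 10 from right. Merged: [4, 10]
Compare 22 vs 18: take 18 from right. Merged: [4, 10, 18]
Compare 22 vs 21: take 21 from right. Merged: [4, 10, 18, 21]
Compare 22 vs 22: take 22 from left. Merged: [4, 10, 18, 21, 22]
Compare 26 vs 22: take 22 from right. Merged: [4, 10, 18, 21, 22, 22]
Compare 26 vs 31: take 26 from left. Merged: [4, 10, 18, 21, 22, 22, 26]
Compare 27 vs 31: take 27 from left. Merged: [4, 10, 18, 21, 22, 22, 26, 27]
Compare 32 vs 31: take 31 from right. Merged: [4, 10, 18, 21, 22, 22, 26, 27, 31]
Compare 32 vs 35: take 32 from left. Merged: [4, 10, 18, 21, 22, 22, 26, 27, 31, 32]
Append remaining from right: [35]. Merged: [4, 10, 18, 21, 22, 22, 26, 27, 31, 32, 35]

Final merged array: [4, 10, 18, 21, 22, 22, 26, 27, 31, 32, 35]
Total comparisons: 10

The merged array is [4, 10, 18, 21, 22, 22, 26, 27, 31, 32, 35], requiring 10 comparisons. The merge step runs in O(n) time where n is the total number of elements.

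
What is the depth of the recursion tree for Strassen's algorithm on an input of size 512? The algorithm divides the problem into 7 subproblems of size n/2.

For divide and conquer with division factor 2:

Problem sizes at each level:
Level 0: 512
Level 1: 256
Level 2: 128
Level 3: 64
Level 4: 32
Level 5: 16
Level 6: 8
Level 7: 4
Level 8: 2
Level 9: 1

The root is level 0 and the size-1 base case is level 9 (the tree spans levels 0 through 9, i.e. 10 levels counting the root), so the depth is the number of divisions: log_2(512) = 9

The recursion tree depth is log_2(512) = 9. At each level, the problem size is divided by 2, so it takes 9 divisions to reduce to a base case of size 1. The algorithm makes 7 recursive calls at each level.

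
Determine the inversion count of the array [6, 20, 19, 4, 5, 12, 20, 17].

Finding inversions in [6, 20, 19, 4, 5, 12, 20, 17]:

(0, 3): arr[0]=6 > arr[3]=4
(0, 4): arr[0]=6 > arr[4]=5
(1, 2): arr[1]=20 > arr[2]=19
(1, 3): arr[1]=20 > arr[3]=4
(1, 4): arr[1]=20 > arr[4]=5
(1, 5): arr[1]=20 > arr[5]=12
(1, 7): arr[1]=20 > arr[7]=17
(2, 3): arr[2]=19 > arr[3]=4
(2, 4): arr[2]=19 > arr[4]=5
(2, 5): arr[2]=19 > arr[5]=12
(2, 7): arr[2]=19 > arr[7]=17
(6, 7): arr[6]=20 > arr[7]=17

Total inversions: 12

The array has 12 inversion(s): (0,3), (0,4), (1,2), (1,3), (1,4), (1,5), (1,7), (2,3), (2,4), (2,5), (2,7), (6,7). Each pair (i,j) satisfies i < j and arr[i] > arr[j].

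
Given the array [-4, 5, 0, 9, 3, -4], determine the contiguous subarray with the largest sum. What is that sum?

Using Kadane's algorithm on [-4, 5, 0, 9, 3, -4]:

Scanning through the array:
Position 1 (value 5): max_ending_here = 5, max_so_far = 5
Position 2 (value 0): max_ending_here = 5, max_so_far = 5
Position 3 (value 9): max_ending_here = 14, max_so_far = 14
Position 4 (value 3): max_ending_here = 17, max_so_far = 17
Position 5 (value -4): max_ending_here = 13, max_so_far = 17

Maximum subarray: [5, 0, 9, 3]
Maximum sum: 17

The maximum subarray is [5, 0, 9, 3] with sum 17. This subarray runs from index 1 to index 4.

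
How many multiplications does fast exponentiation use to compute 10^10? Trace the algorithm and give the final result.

Computing 10^10 by squaring (build up from 10^1; each line after the first costs one multiplication):

10^1 = 10
10^2 = (10^1)^2 = 10^2 = 100
10^4 = (10^2)^2 = 100^2 = 10000
10^5 = 10 * 10^4 = 10 * 10000 = 100000
10^10 = (10^5)^2 = 100000^2 = 10000000000

Result: 10000000000
Multiplications needed: 4 (4 lines after 10^1)

10^10 = 10000000000. Using exponentiation by squaring, this requires 4 multiplications. The key idea: if the exponent is even, square the half-power; if odd, multiply by the base once.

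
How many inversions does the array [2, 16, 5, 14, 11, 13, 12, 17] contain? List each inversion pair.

Finding inversions in [2, 16, 5, 14, 11, 13, 12, 17]:

(1, 2): arr[1]=16 > arr[2]=5
(1, 3): arr[1]=16 > arr[3]=14
(1, 4): arr[1]=16 > arr[4]=11
(1, 5): arr[1]=16 > arr[5]=13
(1, 6): arr[1]=16 > arr[6]=12
(3, 4): arr[3]=14 > arr[4]=11
(3, 5): arr[3]=14 > arr[5]=13
(3, 6): arr[3]=14 > arr[6]=12
(5, 6): arr[5]=13 > arr[6]=12

Total inversions: 9

The array has 9 inversion(s): (1,2), (1,3), (1,4), (1,5), (1,6), (3,4), (3,5), (3,6), (5,6). Each pair (i,j) satisfies i < j and arr[i] > arr[j].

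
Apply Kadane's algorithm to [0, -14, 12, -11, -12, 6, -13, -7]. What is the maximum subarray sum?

Using Kadane's algorithm on [0, -14, 12, -11, -12, 6, -13, -7]:

Scanning through the array:
Position 1 (value -14): max_ending_here = -14, max_so_far = 0
Position 2 (value 12): max_ending_here = 12, max_so_far = 12
Position 3 (value -11): max_ending_here = 1, max_so_far = 12
Position 4 (value -12): max_ending_here = -11, max_so_far = 12
Position 5 (value 6): max_ending_here = 6, max_so_far = 12
Position 6 (value -13): max_ending_here = -7, max_so_far = 12
Position 7 (value -7): max_ending_here = -7, max_so_far = 12

Maximum subarray: [12]
Maximum sum: 12

The maximum subarray is [12] with sum 12. This subarray runs from index 2 to index 2.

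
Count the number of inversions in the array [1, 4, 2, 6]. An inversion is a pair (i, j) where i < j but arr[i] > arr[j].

Finding inversions in [1, 4, 2, 6]:

(1, 2): arr[1]=4 > arr[2]=2

Total inversions: 1

The array has 1 inversion(s): (1,2). Each pair (i,j) satisfies i < j and arr[i] > arr[j].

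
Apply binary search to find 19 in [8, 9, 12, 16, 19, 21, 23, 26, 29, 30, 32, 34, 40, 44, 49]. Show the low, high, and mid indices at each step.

Binary search for 19 in [8, 9, 12, 16, 19, 21, 23, 26, 29, 30, 32, 34, 40, 44, 49]:

lo=0, hi=14, mid=7, arr[mid]=26 -> 26 > 19, search left half
lo=0, hi=6, mid=3, arr[mid]=16 -> 16 < 19, search right half
lo=4, hi=6, mid=5, arr[mid]=21 -> 21 > 19, search left half
lo=4, hi=4, mid=4, arr[mid]=19 -> Found target at index 4!

Binary search finds 19 at index 4 after 4 comparisons. The search repeatedly halves the search space by comparing with the middle element.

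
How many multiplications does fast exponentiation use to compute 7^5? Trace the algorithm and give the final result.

Computing 7^5 by squaring (build up from 7^1; each line after the first costs one multiplication):

7^1 = 7
7^2 = (7^1)^2 = 7^2 = 49
7^4 = (7^2)^2 = 49^2 = 2401
7^5 = 7 * 7^4 = 7 * 2401 = 16807

Result: 16807
Multiplications needed: 3 (3 lines after 7^1)

7^5 = 16807. Using exponentiation by squaring, this requires 3 multiplications. The key idea: if the exponent is even, square the half-power; if odd, multiply by the base once.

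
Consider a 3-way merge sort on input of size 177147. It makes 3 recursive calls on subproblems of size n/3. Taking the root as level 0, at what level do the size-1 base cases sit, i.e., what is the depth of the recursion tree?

For divide and conquer with division factor 3:

Problem sizes at each level:
Level 0: 177147
Level 1: 59049
Level 2: 19683
Level 3: 6561
Level 4: 2187
Level 5: 729
Level 6: 243
Level 7: 81
Level 8: 27
Level 9: 9
Level 10: 3
Level 11: 1

The root is level 0 and the size-1 base case is level 11 (the tree spans levels 0 through 11, i.e. 12 levels counting the root), so the depth is the number of divisions: log_3(177147) = 11

The recursion tree depth is log_3(177147) = 11. At each level, the problem size is divided by 3, so it takes 11 divisions to reduce to a base case of size 1. The algorithm makes 3 recursive calls at each level.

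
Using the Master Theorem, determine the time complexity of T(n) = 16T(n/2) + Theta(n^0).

Master Theorem for T(n) = 16T(n/2) + O(n^0):

a = 16, b = 2, c = 0
log_b(a) = log_2(16) = 4.0000

Case 1: c = 0 < log_2(16) = 4.0000
T(n) = O(n^(log_2 16)) = O(n^4)

For T(n) = 16T(n/2) + O(n^0): log_2(16) = 4.0000. This is Case 1 of the Master Theorem (c < log_b(a), work dominated by leaves), giving O(n^4).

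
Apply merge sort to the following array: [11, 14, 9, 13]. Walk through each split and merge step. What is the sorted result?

Merge sort trace:

Split: [11, 14, 9, 13] -> [11, 14] and [9, 13]
  Split: [11, 14] -> [11] and [14]
  Merge: [11] + [14] -> [11, 14]
  Split: [9, 13] -> [9] and [13]
  Merge: [9] + [13] -> [9, 13]
Merge: [11, 14] + [9, 13] -> [9, 11, 13, 14]

Final sorted array: [9, 11, 13, 14]

The merge sort proceeds by recursively splitting the array and merging sorted halves.
After all merges, the sorted array is [9, 11, 13, 14].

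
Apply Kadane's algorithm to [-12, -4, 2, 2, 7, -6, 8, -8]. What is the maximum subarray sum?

Using Kadane's algorithm on [-12, -4, 2, 2, 7, -6, 8, -8]:

Scanning through the array:
Position 1 (value -4): max_ending_here = -4, max_so_far = -4
Position 2 (value 2): max_ending_here = 2, max_so_far = 2
Position 3 (value 2): max_ending_here = 4, max_so_far = 4
Position 4 (value 7): max_ending_here = 11, max_so_far = 11
Position 5 (value -6): max_ending_here = 5, max_so_far = 11
Position 6 (value 8): max_ending_here = 13, max_so_far = 13
Position 7 (value -8): max_ending_here = 5, max_so_far = 13

Maximum subarray: [2, 2, 7, -6, 8]
Maximum sum: 13

The maximum subarray is [2, 2, 7, -6, 8] with sum 13. This subarray runs from index 2 to index 6.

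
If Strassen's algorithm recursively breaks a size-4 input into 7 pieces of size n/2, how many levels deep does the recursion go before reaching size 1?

For divide and conquer with division factor 2:

Problem sizes at each level:
Level 0: 4
Level 1: 2
Level 2: 1

The root is level 0 and the size-1 base case is level 2 (the tree spans levels 0 through 2, i.e. 3 levels counting the root), so the depth is the number of divisions: log_2(4) = 2

The recursion tree depth is log_2(4) = 2. At each level, the problem size is divided by 2, so it takes 2 divisions to reduce to a base case of size 1. The algorithm makes 7 recursive calls at each level.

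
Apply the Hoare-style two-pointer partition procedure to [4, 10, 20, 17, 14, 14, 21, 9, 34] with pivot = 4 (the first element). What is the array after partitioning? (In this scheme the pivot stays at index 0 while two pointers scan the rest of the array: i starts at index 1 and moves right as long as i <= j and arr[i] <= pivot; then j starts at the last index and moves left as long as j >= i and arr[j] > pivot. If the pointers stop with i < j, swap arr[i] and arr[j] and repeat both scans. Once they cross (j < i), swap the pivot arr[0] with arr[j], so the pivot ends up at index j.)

Hoare-style two-pointer partition with pivot = 4:

Initial array: [4, 10, 20, 17, 14, 14, 21, 9, 34]

Pointers start at i = 1, j = 8.
i ends at 1, j ends at 0: the pointers have crossed (j < i), so scanning stops.

j = 0, so swapping arr[0] with arr[j] leaves the pivot at position 0: [4, 10, 20, 17, 14, 14, 21, 9, 34]
Pivot position: 0

After partitioning with pivot 4, the array becomes [4, 10, 20, 17, 14, 14, 21, 9, 34]. The pivot is placed at index 0. All elements to the left of the pivot are <= 4, and all elements to the right are > 4.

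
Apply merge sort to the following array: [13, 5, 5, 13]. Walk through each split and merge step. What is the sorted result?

Merge sort trace:

Split: [13, 5, 5, 13] -> [13, 5] and [5, 13]
  Split: [13, 5] -> [13] and [5]
  Merge: [13] + [5] -> [5, 13]
  Split: [5, 13] -> [5] and [13]
  Merge: [5] + [13] -> [5, 13]
Merge: [5, 13] + [5, 13] -> [5, 5, 13, 13]

Final sorted array: [5, 5, 13, 13]

The merge sort proceeds by recursively splitting the array and merging sorted halves.
After all merges, the sorted array is [5, 5, 13, 13].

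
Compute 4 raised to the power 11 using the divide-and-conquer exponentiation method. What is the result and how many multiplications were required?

Computing 4^11 by squaring (build up from 4^1; each line after the first costs one multiplication):

4^1 = 4
4^2 = (4^1)^2 = 4^2 = 16
4^4 = (4^2)^2 = 16^2 = 256
4^5 = 4 * 4^4 = 4 * 256 = 1024
4^10 = (4^5)^2 = 1024^2 = 1048576
4^11 = 4 * 4^10 = 4 * 1048576 = 4194304

Result: 4194304
Multiplications needed: 5 (5 lines after 4^1)

4^11 = 4194304. Using exponentiation by squaring, this requires 5 multiplications. The key idea: if the exponent is even, square the half-power; if odd, multiply by the base once.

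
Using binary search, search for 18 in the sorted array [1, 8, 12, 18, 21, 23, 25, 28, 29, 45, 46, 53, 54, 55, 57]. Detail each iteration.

Binary search for 18 in [1, 8, 12, 18, 21, 23, 25, 28, 29, 45, 46, 53, 54, 55, 57]:

lo=0, hi=14, mid=7, arr[mid]=28 -> 28 > 18, search left half
lo=0, hi=6, mid=3, arr[mid]=18 -> Found target at index 3!

Binary search finds 18 at index 3 after 2 comparisons. The search repeatedly halves the search space by comparing with the middle element.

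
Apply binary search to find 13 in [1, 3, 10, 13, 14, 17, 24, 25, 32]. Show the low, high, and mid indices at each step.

Binary search for 13 in [1, 3, 10, 13, 14, 17, 24, 25, 32]:

lo=0, hi=8, mid=4, arr[mid]=14 -> 14 > 13, search left half
lo=0, hi=3, mid=1, arr[mid]=3 -> 3 < 13, search right half
lo=2, hi=3, mid=2, arr[mid]=10 -> 10 < 13, search right half
lo=3, hi=3, mid=3, arr[mid]=13 -> Found target at index 3!

Binary search finds 13 at index 3 after 4 comparisons. The search repeatedly halves the search space by comparing with the middle element.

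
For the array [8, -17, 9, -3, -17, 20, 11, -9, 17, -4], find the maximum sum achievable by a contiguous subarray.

Using Kadane's algorithm on [8, -17, 9, -3, -17, 20, 11, -9, 17, -4]:

Scanning through the array:
Position 1 (value -17): max_ending_here = -9, max_so_far = 8
Position 2 (value 9): max_ending_here = 9, max_so_far = 9
Position 3 (value -3): max_ending_here = 6, max_so_far = 9
Position 4 (value -17): max_ending_here = -11, max_so_far = 9
Position 5 (value 20): max_ending_here = 20, max_so_far = 20
Position 6 (value 11): max_ending_here = 31, max_so_far = 31
Position 7 (value -9): max_ending_here = 22, max_so_far = 31
Position 8 (value 17): max_ending_here = 39, max_so_far = 39
Position 9 (value -4): max_ending_here = 35, max_so_far = 39

Maximum subarray: [20, 11, -9, 17]
Maximum sum: 39

The maximum subarray is [20, 11, -9, 17] with sum 39. This subarray runs from index 5 to index 8.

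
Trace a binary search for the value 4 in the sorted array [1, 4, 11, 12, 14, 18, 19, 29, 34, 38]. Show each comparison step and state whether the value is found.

Binary search for 4 in [1, 4, 11, 12, 14, 18, 19, 29, 34, 38]:

lo=0, hi=9, mid=4, arr[mid]=14 -> 14 > 4, search left half
lo=0, hi=3, mid=1, arr[mid]=4 -> Found target at index 1!

Binary search finds 4 at index 1 after 2 comparisons. The search repeatedly halves the search space by comparing with the middle element.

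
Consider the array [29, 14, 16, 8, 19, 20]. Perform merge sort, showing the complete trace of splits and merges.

Merge sort trace:

Split: [29, 14, 16, 8, 19, 20] -> [29, 14, 16] and [8, 19, 20]
  Split: [29, 14, 16] -> [29] and [14, 16]
    Split: [14, 16] -> [14] and [16]
    Merge: [14] + [16] -> [14, 16]
  Merge: [29] + [14, 16] -> [14, 16, 29]
  Split: [8, 19, 20] -> [8] and [19, 20]
    Split: [19, 20] -> [19] and [20]
    Merge: [19] + [20] -> [19, 20]
  Merge: [8] + [19, 20] -> [8, 19, 20]
Merge: [14, 16, 29] + [8, 19, 20] -> [8, 14, 16, 19, 20, 29]

Final sorted array: [8, 14, 16, 19, 20, 29]

The merge sort proceeds by recursively splitting the array and merging sorted halves.
After all merges, the sorted array is [8, 14, 16, 19, 20, 29].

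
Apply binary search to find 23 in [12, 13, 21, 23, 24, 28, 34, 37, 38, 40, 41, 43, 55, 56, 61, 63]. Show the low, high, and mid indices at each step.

Binary search for 23 in [12, 13, 21, 23, 24, 28, 34, 37, 38, 40, 41, 43, 55, 56, 61, 63]:

lo=0, hi=15, mid=7, arr[mid]=37 -> 37 > 23, search left half
lo=0, hi=6, mid=3, arr[mid]=23 -> Found target at index 3!

Binary search finds 23 at index 3 after 2 comparisons. The search repeatedly halves the search space by comparing with the middle element.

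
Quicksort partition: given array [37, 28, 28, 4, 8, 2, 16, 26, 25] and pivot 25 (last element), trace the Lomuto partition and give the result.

Lomuto partition with pivot = 25:

Initial array: [37, 28, 28, 4, 8, 2, 16, 26, 25]

arr[0]=37 > 25: no swap
arr[1]=28 > 25: no swap
arr[2]=28 > 25: no swap
arr[3]=4 <= 25: swap with position 0, array becomes [4, 28, 28, 37, 8, 2, 16, 26, 25]
arr[4]=8 <= 25: swap with position 1, array becomes [4, 8, 28, 37, 28, 2, 16, 26, 25]
arr[5]=2 <= 25: swap with position 2, array becomes [4, 8, 2, 37, 28, 28, 16, 26, 25]
arr[6]=16 <= 25: swap with position 3, array becomes [4, 8, 2, 16, 28, 28, 37, 26, 25]
arr[7]=26 > 25: no swap

Place pivot at position 4: [4, 8, 2, 16, 25, 28, 37, 26, 28]
Pivot position: 4

After partitioning with pivot 25, the array becomes [4, 8, 2, 16, 25, 28, 37, 26, 28]. The pivot is placed at index 4. All elements to the left of the pivot are <= 25, and all elements to the right are > 25.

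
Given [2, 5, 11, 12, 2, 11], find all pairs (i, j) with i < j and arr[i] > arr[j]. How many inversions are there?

Finding inversions in [2, 5, 11, 12, 2, 11]:

(1, 4): arr[1]=5 > arr[4]=2
(2, 4): arr[2]=11 > arr[4]=2
(3, 4): arr[3]=12 > arr[4]=2
(3, 5): arr[3]=12 > arr[5]=11

Total inversions: 4

The array has 4 inversion(s): (1,4), (2,4), (3,4), (3,5). Each pair (i,j) satisfies i < j and arr[i] > arr[j].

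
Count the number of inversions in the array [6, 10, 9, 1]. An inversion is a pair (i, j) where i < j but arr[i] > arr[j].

Finding inversions in [6, 10, 9, 1]:

(0, 3): arr[0]=6 > arr[3]=1
(1, 2): arr[1]=10 > arr[2]=9
(1, 3): arr[1]=10 > arr[3]=1
(2, 3): arr[2]=9 > arr[3]=1

Total inversions: 4

The array has 4 inversion(s): (0,3), (1,2), (1,3), (2,3). Each pair (i,j) satisfies i < j and arr[i] > arr[j].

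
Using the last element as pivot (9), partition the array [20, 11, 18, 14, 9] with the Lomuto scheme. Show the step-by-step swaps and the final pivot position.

Lomuto partition with pivot = 9:

Initial array: [20, 11, 18, 14, 9]

arr[0]=20 > 9: no swap
arr[1]=11 > 9: no swap
arr[2]=18 > 9: no swap
arr[3]=14 > 9: no swap

Place pivot at position 0: [9, 11, 18, 14, 20]
Pivot position: 0

After partitioning with pivot 9, the array becomes [9, 11, 18, 14, 20]. The pivot is placed at index 0. All elements to the left of the pivot are <= 9, and all elements to the right are > 9.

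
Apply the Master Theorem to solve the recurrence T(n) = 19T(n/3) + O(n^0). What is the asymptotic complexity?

Master Theorem for T(n) = 19T(n/3) + O(n^0):

a = 19, b = 3, c = 0
log_b(a) = log_3(19) = 2.6801

Case 1: c = 0 < log_3(19) = 2.6801
T(n) = O(n^(log_3 19))

For T(n) = 19T(n/3) + O(n^0): log_3(19) = 2.6801. This is Case 1 of the Master Theorem (c < log_b(a), work dominated by leaves), giving O(n^(log_3 19)).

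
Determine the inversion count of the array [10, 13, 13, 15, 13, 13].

Finding inversions in [10, 13, 13, 15, 13, 13]:

(3, 4): arr[3]=15 > arr[4]=13
(3, 5): arr[3]=15 > arr[5]=13

Total inversions: 2

The array has 2 inversion(s): (3,4), (3,5). Each pair (i,j) satisfies i < j and arr[i] > arr[j].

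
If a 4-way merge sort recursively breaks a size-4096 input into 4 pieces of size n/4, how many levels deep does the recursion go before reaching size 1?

For divide and conquer with division factor 4:

Problem sizes at each level:
Level 0: 4096
Level 1: 1024
Level 2: 256
Level 3: 64
Level 4: 16
Level 5: 4
Level 6: 1

The root is level 0 and the size-1 base case is level 6 (the tree spans levels 0 through 6, i.e. 7 levels counting the root), so the depth is the number of divisions: log_4(4096) = 6

The recursion tree depth is log_4(4096) = 6. At each level, the problem size is divided by 4, so it takes 6 divisions to reduce to a base case of size 1. The algorithm makes 4 recursive calls at each level.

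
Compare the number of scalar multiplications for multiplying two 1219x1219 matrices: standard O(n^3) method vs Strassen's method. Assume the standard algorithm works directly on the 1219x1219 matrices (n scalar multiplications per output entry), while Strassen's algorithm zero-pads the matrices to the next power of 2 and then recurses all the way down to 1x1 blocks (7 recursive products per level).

Matrix multiplication for 1219x1219 matrices:

Strassen's algorithm requires power-of-2 dimensions. Pad 1219x1219 to 2048x2048 (next power of 2).

Standard algorithm: 1219^3 = 1811386459 multiplications
Strassen's algorithm: 7^(log2(2048)) = 7^11 = 1977326743 multiplications
Difference: 1811386459 - 1977326743 = -165940284 (Strassen uses MORE here due to padding overhead — for small or just-over-power-of-2 n, padding can outweigh the per-level savings)

Standard: 1811386459 multiplications (1219^3). Strassen: 1977326743 multiplications (7^11, after padding to 2048x2048). Strassen reduces 8 recursive multiplications to 7 at each level.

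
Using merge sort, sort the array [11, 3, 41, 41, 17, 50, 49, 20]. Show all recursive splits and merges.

Merge sort trace:

Split: [11, 3, 41, 41, 17, 50, 49, 20] -> [11, 3, 41, 41] and [17, 50, 49, 20]
  Split: [11, 3, 41, 41] -> [11, 3] and [41, 41]
    Split: [11, 3] -> [11] and [3]
    Merge: [11] + [3] -> [3, 11]
    Split: [41, 41] -> [41] and [41]
    Merge: [41] + [41] -> [41, 41]
  Merge: [3, 11] + [41, 41] -> [3, 11, 41, 41]
  Split: [17, 50, 49, 20] -> [17, 50] and [49, 20]
    Split: [17, 50] -> [17] and [50]
    Merge: [17] + [50] -> [17, 50]
    Split: [49, 20] -> [49] and [20]
    Merge: [49] + [20] -> [20, 49]
  Merge: [17, 50] + [20, 49] -> [17, 20, 49, 50]
Merge: [3, 11, 41, 41] + [17, 20, 49, 50] -> [3, 11, 17, 20, 41, 41, 49, 50]

Final sorted array: [3, 11, 17, 20, 41, 41, 49, 50]

The merge sort proceeds by recursively splitting the array and merging sorted halves.
After all merges, the sorted array is [3, 11, 17, 20, 41, 41, 49, 50].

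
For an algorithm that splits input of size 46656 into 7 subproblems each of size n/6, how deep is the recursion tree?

For divide and conquer with division factor 6:

Problem sizes at each level:
Level 0: 46656
Level 1: 7776
Level 2: 1296
Level 3: 216
Level 4: 36
Level 5: 6
Level 6: 1

The root is level 0 and the size-1 base case is level 6 (the tree spans levels 0 through 6, i.e. 7 levels counting the root), so the depth is the number of divisions: log_6(46656) = 6

The recursion tree depth is log_6(46656) = 6. At each level, the problem size is divided by 6, so it takes 6 divisions to reduce to a base case of size 1. The algorithm makes 7 recursive calls at each level.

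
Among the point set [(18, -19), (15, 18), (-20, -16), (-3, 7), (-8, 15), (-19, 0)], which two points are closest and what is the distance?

Computing all pairwise distances among 6 points:

d((18, -19), (15, 18)) = 37.1214
d((18, -19), (-20, -16)) = 38.1182
d((18, -19), (-3, 7)) = 33.4215
d((18, -19), (-8, 15)) = 42.8019
d((18, -19), (-19, 0)) = 41.5933
d((15, 18), (-20, -16)) = 48.7955
d((15, 18), (-3, 7)) = 21.095
d((15, 18), (-8, 15)) = 23.1948
d((15, 18), (-19, 0)) = 38.4708
d((-20, -16), (-3, 7)) = 28.6007
d((-20, -16), (-8, 15)) = 33.2415
d((-20, -16), (-19, 0)) = 16.0312
d((-3, 7), (-8, 15)) = 9.434 <-- minimum
d((-3, 7), (-19, 0)) = 17.4642
d((-8, 15), (-19, 0)) = 18.6011

Closest pair: (-3, 7) and (-8, 15) with distance 9.434

The closest pair is (-3, 7) and (-8, 15) with Euclidean distance 9.434. For 6 points, brute-force pairwise comparison is shown above. For large n, the divide-and-conquer algorithm (sort by x, recurse on halves, check the dividing strip) achieves O(n log n).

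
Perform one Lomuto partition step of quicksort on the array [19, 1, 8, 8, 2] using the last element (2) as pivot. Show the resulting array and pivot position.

Lomuto partition with pivot = 2:

Initial array: [19, 1, 8, 8, 2]

arr[0]=19 > 2: no swap
arr[1]=1 <= 2: swap with position 0, array becomes [1, 19, 8, 8, 2]
arr[2]=8 > 2: no swap
arr[3]=8 > 2: no swap

Place pivot at position 1: [1, 2, 8, 8, 19]
Pivot position: 1

After partitioning with pivot 2, the array becomes [1, 2, 8, 8, 19]. The pivot is placed at index 1. All elements to the left of the pivot are <= 2, and all elements to the right are > 2.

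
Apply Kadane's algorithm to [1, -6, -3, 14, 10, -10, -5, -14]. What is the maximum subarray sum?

Using Kadane's algorithm on [1, -6, -3, 14, 10, -10, -5, -14]:

Scanning through the array:
Position 1 (value -6): max_ending_here = -5, max_so_far = 1
Position 2 (value -3): max_ending_here = -3, max_so_far = 1
Position 3 (value 14): max_ending_here = 14, max_so_far = 14
Position 4 (value 10): max_ending_here = 24, max_so_far = 24
Position 5 (value -10): max_ending_here = 14, max_so_far = 24
Position 6 (value -5): max_ending_here = 9, max_so_far = 24
Position 7 (value -14): max_ending_here = -5, max_so_far = 24

Maximum subarray: [14, 10]
Maximum sum: 24

The maximum subarray is [14, 10] with sum 24. This subarray runs from index 3 to index 4.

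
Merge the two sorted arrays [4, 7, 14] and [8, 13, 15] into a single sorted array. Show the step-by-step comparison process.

Merging process:

Compare 4 vs 8: take 4 from left. Merged: [4]
Compare 7 vs 8: take 7 from left. Merged: [4, 7]
Compare 14 vs 8: take 8 from right. Merged: [4, 7, 8]
Compare 14 vs 13: take 13 from right. Merged: [4, 7, 8, 13]
Compare 14 vs 15: take 14 from left. Merged: [4, 7, 8, 13, 14]
Append remaining from right: [15]. Merged: [4, 7, 8, 13, 14, 15]

Final merged array: [4, 7, 8, 13, 14, 15]
Total comparisons: 5

The merged array is [4, 7, 8, 13, 14, 15], requiring 5 comparisons. The merge step runs in O(n) time where n is the total number of elements.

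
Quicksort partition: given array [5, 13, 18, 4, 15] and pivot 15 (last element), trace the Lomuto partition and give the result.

Lomuto partition with pivot = 15:

Initial array: [5, 13, 18, 4, 15]

arr[0]=5 <= 15: swap with position 0, array becomes [5, 13, 18, 4, 15]
arr[1]=13 <= 15: swap with position 1, array becomes [5, 13, 18, 4, 15]
arr[2]=18 > 15: no swap
arr[3]=4 <= 15: swap with position 2, array becomes [5, 13, 4, 18, 15]

Place pivot at position 3: [5, 13, 4, 15, 18]
Pivot position: 3

After partitioning with pivot 15, the array becomes [5, 13, 4, 15, 18]. The pivot is placed at index 3. All elements to the left of the pivot are <= 15, and all elements to the right are > 15.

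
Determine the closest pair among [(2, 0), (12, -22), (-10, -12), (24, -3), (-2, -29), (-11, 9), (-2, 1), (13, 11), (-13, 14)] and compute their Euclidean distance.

Computing all pairwise distances among 9 points:

d((2, 0), (12, -22)) = 24.1661
d((2, 0), (-10, -12)) = 16.9706
d((2, 0), (24, -3)) = 22.2036
d((2, 0), (-2, -29)) = 29.2746
d((2, 0), (-11, 9)) = 15.8114
d((2, 0), (-2, 1)) = 4.1231 <-- minimum
d((2, 0), (13, 11)) = 15.5563
d((2, 0), (-13, 14)) = 20.5183
d((12, -22), (-10, -12)) = 24.1661
d((12, -22), (24, -3)) = 22.4722
d((12, -22), (-2, -29)) = 15.6525
d((12, -22), (-11, 9)) = 38.6005
d((12, -22), (-2, 1)) = 26.9258
d((12, -22), (13, 11)) = 33.0151
d((12, -22), (-13, 14)) = 43.8292
d((-10, -12), (24, -3)) = 35.171
d((-10, -12), (-2, -29)) = 18.7883
d((-10, -12), (-11, 9)) = 21.0238
d((-10, -12), (-2, 1)) = 15.2643
d((-10, -12), (13, 11)) = 32.5269
d((-10, -12), (-13, 14)) = 26.1725
d((24, -3), (-2, -29)) = 36.7696
d((24, -3), (-11, 9)) = 37.0
d((24, -3), (-2, 1)) = 26.3059
d((24, -3), (13, 11)) = 17.8045
d((24, -3), (-13, 14)) = 40.7185
d((-2, -29), (-11, 9)) = 39.0512
d((-2, -29), (-2, 1)) = 30.0
d((-2, -29), (13, 11)) = 42.72
d((-2, -29), (-13, 14)) = 44.3847
d((-11, 9), (-2, 1)) = 12.0416
d((-11, 9), (13, 11)) = 24.0832
d((-11, 9), (-13, 14)) = 5.3852
d((-2, 1), (13, 11)) = 18.0278
d((-2, 1), (-13, 14)) = 17.0294
d((13, 11), (-13, 14)) = 26.1725

Closest pair: (2, 0) and (-2, 1) with distance 4.1231

The closest pair is (2, 0) and (-2, 1) with Euclidean distance 4.1231. For 9 points, brute-force pairwise comparison is shown above. For large n, the divide-and-conquer algorithm (sort by x, recurse on halves, check the dividing strip) achieves O(n log n).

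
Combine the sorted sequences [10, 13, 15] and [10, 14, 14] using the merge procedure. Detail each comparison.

Merging process:

Compare 10 vs 10: take 10 from left. Merged: [10]
Compare 13 vs 10: take 10 from right. Merged: [10, 10]
Compare 13 vs 14: take 13 from left. Merged: [10, 10, 13]
Compare 15 vs 14: take 14 from right. Merged: [10, 10, 13, 14]
Compare 15 vs 14: take 14 from right. Merged: [10, 10, 13, 14, 14]
Append remaining from left: [15]. Merged: [10, 10, 13, 14, 14, 15]

Final merged array: [10, 10, 13, 14, 14, 15]
Total comparisons: 5

The merged array is [10, 10, 13, 14, 14, 15], requiring 5 comparisons. The merge step runs in O(n) time where n is the total number of elements.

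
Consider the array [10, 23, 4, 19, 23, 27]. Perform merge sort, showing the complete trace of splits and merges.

Merge sort trace:

Split: [10, 23, 4, 19, 23, 27] -> [10, 23, 4] and [19, 23, 27]
  Split: [10, 23, 4] -> [10] and [23, 4]
    Split: [23, 4] -> [23] and [4]
    Merge: [23] + [4] -> [4, 23]
  Merge: [10] + [4, 23] -> [4, 10, 23]
  Split: [19, 23, 27] -> [19] and [23, 27]
    Split: [23, 27] -> [23] and [27]
    Merge: [23] + [27] -> [23, 27]
  Merge: [19] + [23, 27] -> [19, 23, 27]
Merge: [4, 10, 23] + [19, 23, 27] -> [4, 10, 19, 23, 23, 27]

Final sorted array: [4, 10, 19, 23, 23, 27]

The merge sort proceeds by recursively splitting the array and merging sorted halves.
After all merges, the sorted array is [4, 10, 19, 23, 23, 27].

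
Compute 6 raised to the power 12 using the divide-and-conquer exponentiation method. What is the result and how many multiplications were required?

Computing 6^12 by squaring (build up from 6^1; each line after the first costs one multiplication):

6^1 = 6
6^2 = (6^1)^2 = 6^2 = 36
6^3 = 6 * 6^2 = 6 * 36 = 216
6^6 = (6^3)^2 = 216^2 = 46656
6^12 = (6^6)^2 = 46656^2 = 2176782336

Result: 2176782336
Multiplications needed: 4 (4 lines after 6^1)

6^12 = 2176782336. Using exponentiation by squaring, this requires 4 multiplications. The key idea: if the exponent is even, square the half-power; if odd, multiply by the base once.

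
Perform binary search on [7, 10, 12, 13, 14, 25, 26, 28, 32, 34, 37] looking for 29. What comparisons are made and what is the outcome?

Binary search for 29 in [7, 10, 12, 13, 14, 25, 26, 28, 32, 34, 37]:

lo=0, hi=10, mid=5, arr[mid]=25 -> 25 < 29, search right half
lo=6, hi=10, mid=8, arr[mid]=32 -> 32 > 29, search left half
lo=6, hi=7, mid=6, arr[mid]=26 -> 26 < 29, search right half
lo=7, hi=7, mid=7, arr[mid]=28 -> 28 < 29, search right half
lo=8 > hi=7, target 29 not found

Binary search determines that 29 is not in the array after 4 comparisons. The search space was exhausted without finding the target.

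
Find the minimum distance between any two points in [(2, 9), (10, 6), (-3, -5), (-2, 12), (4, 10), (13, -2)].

Computing all pairwise distances among 6 points:

d((2, 9), (10, 6)) = 8.544
d((2, 9), (-3, -5)) = 14.8661
d((2, 9), (-2, 12)) = 5.0
d((2, 9), (4, 10)) = 2.2361 <-- minimum
d((2, 9), (13, -2)) = 15.5563
d((10, 6), (-3, -5)) = 17.0294
d((10, 6), (-2, 12)) = 13.4164
d((10, 6), (4, 10)) = 7.2111
d((10, 6), (13, -2)) = 8.544
d((-3, -5), (-2, 12)) = 17.0294
d((-3, -5), (4, 10)) = 16.5529
d((-3, -5), (13, -2)) = 16.2788
d((-2, 12), (4, 10)) = 6.3246
d((-2, 12), (13, -2)) = 20.5183
d((4, 10), (13, -2)) = 15.0

Closest pair: (2, 9) and (4, 10) with distance 2.2361

The closest pair is (2, 9) and (4, 10) with Euclidean distance 2.2361. For 6 points, brute-force pairwise comparison is shown above. For large n, the divide-and-conquer algorithm (sort by x, recurse on halves, check the dividing strip) achieves O(n log n).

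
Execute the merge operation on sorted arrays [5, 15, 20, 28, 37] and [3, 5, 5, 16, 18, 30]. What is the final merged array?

Merging process:

Compare 5 vs 3: take 3 from right. Merged: [3]
Compare 5 vs 5: take 5 from left. Merged: [3, 5]
Compare 15 vs 5: take 5 from right. Merged: [3, 5, 5]
Compare 15 vs 5: take 5 from right. Merged: [3, 5, 5, 5]
Compare 15 vs 16: take 15 from left. Merged: [3, 5, 5, 5, 15]
Compare 20 vs 16: take 16 from right. Merged: [3, 5, 5, 5, 15, 16]
Compare 20 vs 18: take 18 from right. Merged: [3, 5, 5, 5, 15, 16, 18]
Compare 20 vs 30: take 20 from left. Merged: [3, 5, 5, 5, 15, 16, 18, 20]
Compare 28 vs 30: take 28 from left. Merged: [3, 5, 5, 5, 15, 16, 18, 20, 28]
Compare 37 vs 30: take 30 from right. Merged: [3, 5, 5, 5, 15, 16, 18, 20, 28, 30]
Append remaining from left: [37]. Merged: [3, 5, 5, 5, 15, 16, 18, 20, 28, 30, 37]

Final merged array: [3, 5, 5, 5, 15, 16, 18, 20, 28, 30, 37]
Total comparisons: 10

The merged array is [3, 5, 5, 5, 15, 16, 18, 20, 28, 30, 37], requiring 10 comparisons. The merge step runs in O(n) time where n is the total number of elements.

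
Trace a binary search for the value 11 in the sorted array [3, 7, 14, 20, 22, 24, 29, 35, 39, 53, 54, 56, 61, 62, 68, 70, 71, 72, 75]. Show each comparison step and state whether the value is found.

Binary search for 11 in [3, 7, 14, 20, 22, 24, 29, 35, 39, 53, 54, 56, 61, 62, 68, 70, 71, 72, 75]:

lo=0, hi=18, mid=9, arr[mid]=53 -> 53 > 11, search left half
lo=0, hi=8, mid=4, arr[mid]=22 -> 22 > 11, search left half
lo=0, hi=3, mid=1, arr[mid]=7 -> 7 < 11, search right half
lo=2, hi=3, mid=2, arr[mid]=14 -> 14 > 11, search left half
lo=2 > hi=1, target 11 not found

Binary search determines that 11 is not in the array after 4 comparisons. The search space was exhausted without finding the target.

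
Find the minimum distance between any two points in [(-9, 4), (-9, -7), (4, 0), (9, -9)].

Computing all pairwise distances among 4 points:

d((-9, 4), (-9, -7)) = 11.0
d((-9, 4), (4, 0)) = 13.6015
d((-9, 4), (9, -9)) = 22.2036
d((-9, -7), (4, 0)) = 14.7648
d((-9, -7), (9, -9)) = 18.1108
d((4, 0), (9, -9)) = 10.2956 <-- minimum

Closest pair: (4, 0) and (9, -9) with distance 10.2956

The closest pair is (4, 0) and (9, -9) with Euclidean distance 10.2956. For 4 points, brute-force pairwise comparison is shown above. For large n, the divide-and-conquer algorithm (sort by x, recurse on halves, check the dividing strip) achieves O(n log n).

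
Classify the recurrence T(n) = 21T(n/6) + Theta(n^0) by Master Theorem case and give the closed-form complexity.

Master Theorem for T(n) = 21T(n/6) + O(n^0):

a = 21, b = 6, c = 0
log_b(a) = log_6(21) = 1.6992

Case 1: c = 0 < log_6(21) = 1.6992
T(n) = O(n^(log_6 21))

For T(n) = 21T(n/6) + O(n^0): log_6(21) = 1.6992. This is Case 1 of the Master Theorem (c < log_b(a), work dominated by leaves), giving O(n^(log_6 21)).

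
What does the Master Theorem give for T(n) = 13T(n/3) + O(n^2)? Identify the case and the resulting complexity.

Master Theorem for T(n) = 13T(n/3) + O(n^2):

a = 13, b = 3, c = 2
log_b(a) = log_3(13) = 2.3347

Case 1: c = 2 < log_3(13) = 2.3347
T(n) = O(n^(log_3 13))

For T(n) = 13T(n/3) + O(n^2): log_3(13) = 2.3347. This is Case 1 of the Master Theorem (c < log_b(a), work dominated by leaves), giving O(n^(log_3 13)).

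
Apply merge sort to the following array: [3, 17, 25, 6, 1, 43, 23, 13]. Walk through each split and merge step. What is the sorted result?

Merge sort trace:

Split: [3, 17, 25, 6, 1, 43, 23, 13] -> [3, 17, 25, 6] and [1, 43, 23, 13]
  Split: [3, 17, 25, 6] -> [3, 17] and [25, 6]
    Split: [3, 17] -> [3] and [17]
    Merge: [3] + [17] -> [3, 17]
    Split: [25, 6] -> [25] and [6]
    Merge: [25] + [6] -> [6, 25]
  Merge: [3, 17] + [6, 25] -> [3, 6, 17, 25]
  Split: [1, 43, 23, 13] -> [1, 43] and [23, 13]
    Split: [1, 43] -> [1] and [43]
    Merge: [1] + [43] -> [1, 43]
    Split: [23, 13] -> [23] and [13]
    Merge: [23] + [13] -> [13, 23]
  Merge: [1, 43] + [13, 23] -> [1, 13, 23, 43]
Merge: [3, 6, 17, 25] + [1, 13, 23, 43] -> [1, 3, 6, 13, 17, 23, 25, 43]

Final sorted array: [1, 3, 6, 13, 17, 23, 25, 43]

The merge sort proceeds by recursively splitting the array and merging sorted halves.
After all merges, the sorted array is [1, 3, 6, 13, 17, 23, 25, 43].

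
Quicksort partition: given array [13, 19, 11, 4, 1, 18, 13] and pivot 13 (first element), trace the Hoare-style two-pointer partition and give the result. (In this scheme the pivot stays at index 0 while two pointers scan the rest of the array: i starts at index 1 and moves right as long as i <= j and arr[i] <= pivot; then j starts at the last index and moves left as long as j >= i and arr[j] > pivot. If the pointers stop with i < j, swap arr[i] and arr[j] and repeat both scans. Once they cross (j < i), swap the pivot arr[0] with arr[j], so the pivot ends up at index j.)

Hoare-style two-pointer partition with pivot = 13:

Initial array: [13, 19, 11, 4, 1, 18, 13]

Pointers start at i = 1, j = 6.
i stops at index 1 (arr[1]=19 > 13), j stops at index 6 (arr[6]=13 <= 13): swap arr[1] and arr[6], array becomes [13, 13, 11, 4, 1, 18, 19]
i ends at 5, j ends at 4: the pointers have crossed (j < i), so scanning stops.

Swap pivot arr[0] with arr[4] to place pivot at position 4: [1, 13, 11, 4, 13, 18, 19]
Pivot position: 4

After partitioning with pivot 13, the array becomes [1, 13, 11, 4, 13, 18, 19]. The pivot is placed at index 4. All elements to the left of the pivot are <= 13, and all elements to the right are > 13.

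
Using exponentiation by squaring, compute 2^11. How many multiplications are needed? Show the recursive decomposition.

Computing 2^11 by squaring (build up from 2^1; each line after the first costs one multiplication):

2^1 = 2
2^2 = (2^1)^2 = 2^2 = 4
2^4 = (2^2)^2 = 4^2 = 16
2^5 = 2 * 2^4 = 2 * 16 = 32
2^10 = (2^5)^2 = 32^2 = 1024
2^11 = 2 * 2^10 = 2 * 1024 = 2048

Result: 2048
Multiplications needed: 5 (5 lines after 2^1)

2^11 = 2048. Using exponentiation by squaring, this requires 5 multiplications. The key idea: if the exponent is even, square the half-power; if odd, multiply by the base once.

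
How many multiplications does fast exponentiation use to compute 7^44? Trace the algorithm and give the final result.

Computing 7^44 by squaring (build up from 7^1; each line after the first costs one multiplication):

7^1 = 7
7^2 = (7^1)^2 = 7^2 = 49
7^4 = (7^2)^2 = 49^2 = 2401
7^5 = 7 * 7^4 = 7 * 2401 = 16807
7^10 = (7^5)^2 = 16807^2 = 282475249
7^11 = 7 * 7^10 = 7 * 282475249 = 1977326743
7^22 = (7^11)^2 = 1977326743^2 = 3909821048582988049
7^44 = (7^22)^2 = 3909821048582988049^2 = 15286700631942576193765185769276826401

Result: 15286700631942576193765185769276826401
Multiplications needed: 7 (7 lines after 7^1)

7^44 = 15286700631942576193765185769276826401. Using exponentiation by squaring, this requires 7 multiplications. The key idea: if the exponent is even, square the half-power; if odd, multiply by the base once.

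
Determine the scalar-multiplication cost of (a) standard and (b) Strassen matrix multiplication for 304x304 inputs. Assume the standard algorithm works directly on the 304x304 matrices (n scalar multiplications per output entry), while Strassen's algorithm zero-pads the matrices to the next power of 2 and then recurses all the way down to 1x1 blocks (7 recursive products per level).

Matrix multiplication for 304x304 matrices:

Strassen's algorithm requires power-of-2 dimensions. Pad 304x304 to 512x512 (next power of 2).

Standard algorithm: 304^3 = 28094464 multiplications
Strassen's algorithm: 7^(log2(512)) = 7^9 = 40353607 multiplications
Difference: 28094464 - 40353607 = -12259143 (Strassen uses MORE here due to padding overhead — for small or just-over-power-of-2 n, padding can outweigh the per-level savings)

Standard: 28094464 multiplications (304^3). Strassen: 40353607 multiplications (7^9, after padding to 512x512). Strassen reduces 8 recursive multiplications to 7 at each level.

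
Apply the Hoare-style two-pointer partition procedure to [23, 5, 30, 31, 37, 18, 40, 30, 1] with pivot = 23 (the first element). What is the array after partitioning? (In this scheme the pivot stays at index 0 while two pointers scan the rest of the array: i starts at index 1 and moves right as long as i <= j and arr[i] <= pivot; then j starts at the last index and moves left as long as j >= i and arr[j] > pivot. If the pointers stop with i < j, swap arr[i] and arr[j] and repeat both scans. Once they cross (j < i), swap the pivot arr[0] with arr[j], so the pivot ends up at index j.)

Hoare-style two-pointer partition with pivot = 23:

Initial array: [23, 5, 30, 31, 37, 18, 40, 30, 1]

Pointers start at i = 1, j = 8.
i stops at index 2 (arr[2]=30 > 23), j stops at index 8 (arr[8]=1 <= 23): swap arr[2] and arr[8], array becomes [23, 5, 1, 31, 37, 18, 40, 30, 30]
i stops at index 3 (arr[3]=31 > 23), j stops at index 5 (arr[5]=18 <= 23): swap arr[3] and arr[5], array becomes [23, 5, 1, 18, 37, 31, 40, 30, 30]
i ends at 4, j ends at 3: the pointers have crossed (j < i), so scanning stops.

Swap pivot arr[0] with arr[3] to place pivot at position 3: [18, 5, 1, 23, 37, 31, 40, 30, 30]
Pivot position: 3

After partitioning with pivot 23, the array becomes [18, 5, 1, 23, 37, 31, 40, 30, 30]. The pivot is placed at index 3. All elements to the left of the pivot are <= 23, and all elements to the right are > 23.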